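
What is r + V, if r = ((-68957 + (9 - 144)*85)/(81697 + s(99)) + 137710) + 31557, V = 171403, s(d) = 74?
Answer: 27856846138/81771 ≈ 3.4067e+5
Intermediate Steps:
r = 13841051425/81771 (r = ((-68957 + (9 - 144)*85)/(81697 + 74) + 137710) + 31557 = ((-68957 - 135*85)/81771 + 137710) + 31557 = ((-68957 - 11475)*(1/81771) + 137710) + 31557 = (-80432*1/81771 + 137710) + 31557 = (-80432/81771 + 137710) + 31557 = 11260603978/81771 + 31557 = 13841051425/81771 ≈ 1.6927e+5)
r + V = 13841051425/81771 + 171403 = 27856846138/81771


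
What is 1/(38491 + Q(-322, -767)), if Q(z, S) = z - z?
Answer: 1/38491 ≈ 2.5980e-5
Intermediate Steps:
Q(z, S) = 0
1/(38491 + Q(-322, -767)) = 1/(38491 + 0) = 1/38491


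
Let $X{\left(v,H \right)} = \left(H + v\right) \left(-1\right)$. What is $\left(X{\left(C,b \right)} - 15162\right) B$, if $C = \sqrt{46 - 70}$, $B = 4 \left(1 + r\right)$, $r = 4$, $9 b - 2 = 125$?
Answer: $- \frac{2731700}{9} - 40 i \sqrt{6} \approx -3.0352 \cdot 10^{5} - 97.98 i$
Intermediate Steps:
$b = \frac{127}{9}$ ($b = \frac{2}{9} + \frac{1}{9} \cdot 125 = \frac{2}{9} + \frac{125}{9} = \frac{127}{9} \approx 14.111$)
$B = 20$ ($B = 4 \left(1 + 4\right) = 4 \cdot 5 = 20$)
$C = 2 i \sqrt{6}$ ($C = \sqrt{-24} = 2 i \sqrt{6} \approx 4.899 i$)
$X{\left(v,H \right)} = - H - v$
$\left(X{\left(C,b \right)} - 15162\right) B = \left(\left(\left(-1\right) \frac{127}{9} - 2 i \sqrt{6}\right) - 15162\right) 20 = \left(\left(- \frac{127}{9} - 2 i \sqrt{6}\right) - 15162\right) 20 = \left(- \frac{136585}{9} - 2 i \sqrt{6}\right) 20 = - \frac{2731700}{9} - 40 i \sqrt{6}$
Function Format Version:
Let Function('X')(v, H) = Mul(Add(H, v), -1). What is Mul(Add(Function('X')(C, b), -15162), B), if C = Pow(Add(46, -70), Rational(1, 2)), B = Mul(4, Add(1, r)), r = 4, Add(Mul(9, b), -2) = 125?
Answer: Add(Rational(-2731700, 9), Mul(-40, I, Pow(6, Rational(1, 2)))) ≈ Add(-3.0352e+5, Mul(-97.980, I))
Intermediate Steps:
b = Rational(127, 9) (b = Add(Rational(2, 9), Mul(Rational(1, 9), 125)) = Add(Rational(2, 9), Rational(125, 9)) = Rational(127, 9) ≈ 14.111)
B = 20 (B = Mul(4, Add(1, 4)) = Mul(4, 5) = 20)
C = Mul(2, I, Pow(6, Rational(1, 2))) (C = Pow(-24, Rational(1, 2)) = Mul(2, I, Pow(6, Rational(1, 2))) ≈ Mul(4.8990, I))
Function('X')(v, H) = Add(Mul(-1, H), Mul(-1, v))
Mul(Add(Function('X')(C, b), -15162), B) = Mul(Add(Add(Mul(-1, Rational(127, 9)), Mul(-1, Mul(2, I, Pow(6, Rational(1, 2))))), -15162), 20) = Mul(Add(Add(Rational(-127, 9), Mul(-2, I, Pow(6, Rational(1, 2)))), -15162), 20) = Mul(Add(Rational(-136585, 9), Mul(-2, I, Pow(6, Rational(1, 2)))), 20) = Add(Rational(-2731700, 9), Mul(-40, I, Pow(6, Rational(1, 2))))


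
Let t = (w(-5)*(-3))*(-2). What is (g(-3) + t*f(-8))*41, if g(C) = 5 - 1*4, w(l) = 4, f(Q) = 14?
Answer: 13817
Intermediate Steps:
g(C) = 1 (g(C) = 5 - 4 = 1)
t = 24 (t = (4*(-3))*(-2) = -12*(-2) = 24)
(g(-3) + t*f(-8))*41 = (1 + 24*14)*41 = (1 + 336)*41 = 337*41 = 13817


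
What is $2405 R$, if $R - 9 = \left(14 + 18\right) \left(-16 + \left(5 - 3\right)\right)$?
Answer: $-1055795$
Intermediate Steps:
$R = -439$ ($R = 9 + \left(14 + 18\right) \left(-16 + \left(5 - 3\right)\right) = 9 + 32 \left(-16 + 2\right) = 9 + 32 \left(-14\right) = 9 - 448 = -439$)
$2405 R = 2405 \left(-439\right) = -1055795$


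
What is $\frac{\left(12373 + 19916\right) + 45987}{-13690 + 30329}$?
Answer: $\frac{78276}{16639} \approx 4.7044$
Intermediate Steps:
$\frac{\left(12373 + 19916\right) + 45987}{-13690 + 30329} = \frac{32289 + 45987}{16639} = 78276 \cdot \frac{1}{16639} = \frac{78276}{16639}$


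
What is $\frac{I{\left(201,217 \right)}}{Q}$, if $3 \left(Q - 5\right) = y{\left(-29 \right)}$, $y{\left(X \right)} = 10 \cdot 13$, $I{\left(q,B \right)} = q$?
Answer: $\frac{603}{145} \approx 4.1586$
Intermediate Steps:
$y{\left(X \right)} = 130$
$Q = \frac{145}{3}$ ($Q = 5 + \frac{1}{3} \cdot 130 = 5 + \frac{130}{3} = \frac{145}{3} \approx 48.333$)
$\frac{I{\left(201,217 \right)}}{Q} = \frac{201}{\frac{145}{3}} = 201 \cdot \frac{3}{145} = \frac{603}{145}$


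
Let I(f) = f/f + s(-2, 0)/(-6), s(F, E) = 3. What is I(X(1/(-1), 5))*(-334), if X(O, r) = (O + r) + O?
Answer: -167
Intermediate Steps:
X(O, r) = r + 2*O
I(f) = ½ (I(f) = f/f + 3/(-6) = 1 + 3*(-⅙) = 1 - ½ = ½)
I(X(1/(-1), 5))*(-334) = (½)*(-334) = -167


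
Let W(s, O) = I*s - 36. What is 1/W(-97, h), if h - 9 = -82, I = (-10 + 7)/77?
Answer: -77/2481 ≈ -0.031036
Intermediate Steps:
I = -3/77 (I = -3*1/77 = -3/77 ≈ -0.038961)
h = -73 (h = 9 - 82 = -73)
W(s, O) = -36 - 3*s/77 (W(s, O) = -3*s/77 - 36 = -36 - 3*s/77)
1/W(-97, h) = 1/(-36 - 3/77*(-97)) = 1/(-36 + 291/77) = 1/(-2481/77) = -77/2481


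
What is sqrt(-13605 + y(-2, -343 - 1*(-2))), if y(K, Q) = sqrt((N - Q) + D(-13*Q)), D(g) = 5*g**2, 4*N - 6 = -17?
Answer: sqrt(-54420 + 2*sqrt(393031133))/2 ≈ 60.766*I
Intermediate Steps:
N = -11/4 (N = 3/2 + (1/4)*(-17) = 3/2 - 17/4 = -11/4 ≈ -2.7500)
y(K, Q) = sqrt(-11/4 - Q + 845*Q**2) (y(K, Q) = sqrt((-11/4 - Q) + 5*(-13*Q)**2) = sqrt((-11/4 - Q) + 5*(169*Q**2)) = sqrt((-11/4 - Q) + 845*Q**2) = sqrt(-11/4 - Q + 845*Q**2))
sqrt(-13605 + y(-2, -343 - 1*(-2))) = sqrt(-13605 + sqrt(-11 - 4*(-343 - 1*(-2)) + 3380*(-343 - 1*(-2))**2)/2) = sqrt(-13605 + sqrt(-11 - 4*(-343 + 2) + 3380*(-343 + 2)**2)/2) = sqrt(-13605 + sqrt(-11 - 4*(-341) + 3380*(-341)**2)/2) = sqrt(-13605 + sqrt(-11 + 1364 + 3380*116281)/2) = sqrt(-13605 + sqrt(-11 + 1364 + 393029780)/2) = sqrt(-13605 + sqrt(393031133)/2)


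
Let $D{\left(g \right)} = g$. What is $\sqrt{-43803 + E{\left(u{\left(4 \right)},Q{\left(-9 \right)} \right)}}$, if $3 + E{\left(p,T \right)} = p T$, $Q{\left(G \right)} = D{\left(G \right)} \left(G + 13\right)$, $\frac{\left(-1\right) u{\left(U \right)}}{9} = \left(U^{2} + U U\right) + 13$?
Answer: $i \sqrt{29226} \approx 170.96 i$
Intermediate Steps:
$u{\left(U \right)} = -117 - 18 U^{2}$ ($u{\left(U \right)} = - 9 \left(\left(U^{2} + U U\right) + 13\right) = - 9 \left(\left(U^{2} + U^{2}\right) + 13\right) = - 9 \left(2 U^{2} + 13\right) = - 9 \left(13 + 2 U^{2}\right) = -117 - 18 U^{2}$)
$Q{\left(G \right)} = G \left(13 + G\right)$ ($Q{\left(G \right)} = G \left(G + 13\right) = G \left(13 + G\right)$)
$E{\left(p,T \right)} = -3 + T p$ ($E{\left(p,T \right)} = -3 + p T = -3 + T p$)
$\sqrt{-43803 + E{\left(u{\left(4 \right)},Q{\left(-9 \right)} \right)}} = \sqrt{-43803 - \left(3 - - 9 \left(13 - 9\right) \left(-117 - 18 \cdot 4^{2}\right)\right)} = \sqrt{-43803 - \left(3 - \left(-9\right) 4 \left(-117 - 288\right)\right)} = \sqrt{-43803 - \left(3 + 36 \left(-117 - 288\right)\right)} = \sqrt{-43803 - -14577} = \sqrt{-43803 + \left(-3 + 14580\right)} = \sqrt{-43803 + 14577} = \sqrt{-29226} = i \sqrt{29226}$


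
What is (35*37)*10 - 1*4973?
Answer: 7977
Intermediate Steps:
(35*37)*10 - 1*4973 = 1295*10 - 4973 = 12950 - 4973 = 7977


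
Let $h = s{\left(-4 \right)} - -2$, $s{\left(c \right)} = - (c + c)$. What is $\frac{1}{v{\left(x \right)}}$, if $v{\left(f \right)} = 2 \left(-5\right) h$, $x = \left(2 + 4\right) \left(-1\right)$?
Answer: $- \frac{1}{100} \approx -0.01$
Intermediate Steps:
$s{\left(c \right)} = - 2 c$
$h = 10$ ($h = \left(-2\right) \left(-4\right) - -2 = 8 + 2 = 10$)
$x = -6$ ($x = 6 \left(-1\right) = -6$)
$v{\left(f \right)} = -100$ ($v{\left(f \right)} = 2 \left(-5\right) 10 = \left(-10\right) 10 = -100$)
$\frac{1}{v{\left(x \right)}} = \frac{1}{-100} = - \frac{1}{100}$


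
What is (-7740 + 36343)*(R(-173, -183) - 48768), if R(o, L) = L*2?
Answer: -1405379802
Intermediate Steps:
R(o, L) = 2*L
(-7740 + 36343)*(R(-173, -183) - 48768) = (-7740 + 36343)*(2*(-183) - 48768) = 28603*(-366 - 48768) = 28603*(-49134) = -1405379802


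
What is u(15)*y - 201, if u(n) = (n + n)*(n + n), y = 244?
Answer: 219399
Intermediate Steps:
u(n) = 4*n**2 (u(n) = (2*n)*(2*n) = 4*n**2)
u(15)*y - 201 = (4*15**2)*244 - 201 = (4*225)*244 - 201 = 900*244 - 201 = 219600 - 201 = 219399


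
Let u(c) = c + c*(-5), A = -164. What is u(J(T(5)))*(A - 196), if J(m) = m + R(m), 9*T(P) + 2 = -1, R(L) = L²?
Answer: -320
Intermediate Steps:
T(P) = -⅓ (T(P) = -2/9 + (⅑)*(-1) = -2/9 - ⅑ = -⅓)
J(m) = m + m²
u(c) = -4*c (u(c) = c - 5*c = -4*c)
u(J(T(5)))*(A - 196) = (-(-4)*(1 - ⅓)/3)*(-164 - 196) = -(-4)*2/(3*3)*(-360) = -4*(-2/9)*(-360) = (8/9)*(-360) = -320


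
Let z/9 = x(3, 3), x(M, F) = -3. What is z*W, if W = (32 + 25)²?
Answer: -87723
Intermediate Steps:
z = -27 (z = 9*(-3) = -27)
W = 3249 (W = 57² = 3249)
z*W = -27*3249 = -87723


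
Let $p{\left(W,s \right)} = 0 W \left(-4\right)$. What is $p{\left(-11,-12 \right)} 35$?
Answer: $0$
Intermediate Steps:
$p{\left(W,s \right)} = 0$ ($p{\left(W,s \right)} = 0 \left(-4\right) = 0$)
$p{\left(-11,-12 \right)} 35 = 0 \cdot 35 = 0$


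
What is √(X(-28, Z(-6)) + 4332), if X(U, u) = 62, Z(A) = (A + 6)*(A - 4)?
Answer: 13*√26 ≈ 66.287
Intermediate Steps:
Z(A) = (-4 + A)*(6 + A) (Z(A) = (6 + A)*(-4 + A) = (-4 + A)*(6 + A))
√(X(-28, Z(-6)) + 4332) = √(62 + 4332) = √4394 = 13*√26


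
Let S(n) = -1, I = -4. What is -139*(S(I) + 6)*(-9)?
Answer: 6255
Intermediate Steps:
-139*(S(I) + 6)*(-9) = -139*(-1 + 6)*(-9) = -695*(-9) = -139*(-45) = 6255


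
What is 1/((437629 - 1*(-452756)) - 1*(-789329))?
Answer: 1/1679714 ≈ 5.9534e-7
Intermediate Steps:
1/((437629 - 1*(-452756)) - 1*(-789329)) = 1/((437629 + 452756) + 789329) = 1/(890385 + 789329) = 1/1679714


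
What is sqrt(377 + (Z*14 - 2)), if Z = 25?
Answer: 5*sqrt(29) ≈ 26.926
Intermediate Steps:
sqrt(377 + (Z*14 - 2)) = sqrt(377 + (25*14 - 2)) = sqrt(377 + (350 - 2)) = sqrt(377 + 348) = sqrt(725) = 5*sqrt(29)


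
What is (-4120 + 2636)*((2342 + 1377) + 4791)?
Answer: -12628840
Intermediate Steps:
(-4120 + 2636)*((2342 + 1377) + 4791) = -1484*(3719 + 4791) = -1484*8510 = -12628840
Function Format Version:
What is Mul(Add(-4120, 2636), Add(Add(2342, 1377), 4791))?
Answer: -12628840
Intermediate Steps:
Mul(Add(-4120, 2636), Add(Add(2342, 1377), 4791)) = Mul(-1484, Add(3719, 4791)) = Mul(-1484, 8510) = -12628840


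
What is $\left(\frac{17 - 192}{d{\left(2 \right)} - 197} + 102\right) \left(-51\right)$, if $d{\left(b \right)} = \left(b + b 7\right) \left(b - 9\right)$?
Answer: $- \frac{538781}{103} \approx -5230.9$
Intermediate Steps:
$d{\left(b \right)} = 8 b \left(-9 + b\right)$ ($d{\left(b \right)} = \left(b + 7 b\right) \left(-9 + b\right) = 8 b \left(-9 + b\right)$)
$\left(\frac{17 - 192}{d{\left(2 \right)} - 197} + 102\right) \left(-51\right) = \left(\frac{17 - 192}{8 \cdot 2 \left(-9 + 2\right) - 197} + 102\right) \left(-51\right) = \left(- \frac{175}{8 \cdot 2 \left(-7\right) - 197} + 102\right) \left(-51\right) = \left(- \frac{175}{-112 - 197} + 102\right) \left(-51\right) = \left(- \frac{175}{-309} + 102\right) \left(-51\right) = \left(\left(-175\right) \left(- \frac{1}{309}\right) + 102\right) \left(-51\right) = \left(\frac{175}{309} + 102\right) \left(-51\right) = \frac{31693}{309} \left(-51\right) = - \frac{538781}{103}$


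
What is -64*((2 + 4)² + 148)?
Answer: -11776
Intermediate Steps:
-64*((2 + 4)² + 148) = -64*(6² + 148) = -64*(36 + 148) = -64*184 = -11776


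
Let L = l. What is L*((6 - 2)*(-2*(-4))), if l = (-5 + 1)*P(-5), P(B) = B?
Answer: 640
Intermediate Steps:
l = 20 (l = (-5 + 1)*(-5) = -4*(-5) = 20)
L = 20
L*((6 - 2)*(-2*(-4))) = 20*((6 - 2)*(-2*(-4))) = 20*(4*8) = 20*32 = 640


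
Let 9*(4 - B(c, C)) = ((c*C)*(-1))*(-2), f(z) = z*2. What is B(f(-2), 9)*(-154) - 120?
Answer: -1968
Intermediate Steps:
f(z) = 2*z
B(c, C) = 4 - 2*C*c/9 (B(c, C) = 4 - (c*C)*(-1)*(-2)/9 = 4 - (C*c)*(-1)*(-2)/9 = 4 - (-C*c)*(-2)/9 = 4 - 2*C*c/9)
B(f(-2), 9)*(-154) - 120 = (4 - 2/9*9*2*(-2))*(-154) - 120 = (4 - 2/9*9*(-4))*(-154) - 120 = (4 + 8)*(-154) - 120 = 12*(-154) - 120 = -1848 - 120 = -1968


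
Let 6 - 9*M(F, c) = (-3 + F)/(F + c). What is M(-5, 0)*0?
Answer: 0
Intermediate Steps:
M(F, c) = 2/3 - (-3 + F)/(9*(F + c))
M(-5, 0)*0 = ((3 + 5*(-5) + 6*0)/(9*(-5 + 0)))*0 = ((1/9)*(3 - 25 + 0)/(-5))*0 = ((1/9)*(-1/5)*(-22))*0 = (22/45)*0 = 0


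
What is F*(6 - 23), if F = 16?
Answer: -272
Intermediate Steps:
F*(6 - 23) = 16*(6 - 23) = 16*(-17) = -272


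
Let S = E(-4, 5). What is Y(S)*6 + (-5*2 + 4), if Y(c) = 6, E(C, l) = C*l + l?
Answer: 30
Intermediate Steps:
E(C, l) = l + C*l
S = -15 (S = 5*(1 - 4) = 5*(-3) = -15)
Y(S)*6 + (-5*2 + 4) = 6*6 + (-5*2 + 4) = 36 + (-10 + 4) = 36 - 6 = 30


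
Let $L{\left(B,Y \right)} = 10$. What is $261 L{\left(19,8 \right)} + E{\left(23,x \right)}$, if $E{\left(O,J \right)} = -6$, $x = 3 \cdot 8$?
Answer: $2604$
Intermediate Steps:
$x = 24$
$261 L{\left(19,8 \right)} + E{\left(23,x \right)} = 261 \cdot 10 - 6 = 2610 - 6 = 2604$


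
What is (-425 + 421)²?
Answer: 16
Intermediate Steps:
(-425 + 421)² = (-4)² = 16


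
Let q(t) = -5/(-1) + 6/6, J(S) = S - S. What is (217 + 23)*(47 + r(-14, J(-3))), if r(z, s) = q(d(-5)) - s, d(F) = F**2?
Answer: 12720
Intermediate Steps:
J(S) = 0
q(t) = 6 (q(t) = -5*(-1) + 6*(1/6) = 5 + 1 = 6)
r(z, s) = 6 - s
(217 + 23)*(47 + r(-14, J(-3))) = (217 + 23)*(47 + (6 - 1*0)) = 240*(47 + (6 + 0)) = 240*(47 + 6) = 240*53 = 12720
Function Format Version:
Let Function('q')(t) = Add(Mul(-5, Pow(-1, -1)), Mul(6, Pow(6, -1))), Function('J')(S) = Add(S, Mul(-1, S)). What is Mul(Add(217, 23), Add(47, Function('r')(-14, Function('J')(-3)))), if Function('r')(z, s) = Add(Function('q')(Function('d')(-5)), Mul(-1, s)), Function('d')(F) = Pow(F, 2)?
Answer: 12720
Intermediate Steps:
Function('J')(S) = 0
Function('q')(t) = 6 (Function('q')(t) = Add(Mul(-5, -1), Mul(6, Rational(1, 6))) = Add(5, 1) = 6)
Function('r')(z, s) = Add(6, Mul(-1, s))
Mul(Add(217, 23), Add(47, Function('r')(-14, Function('J')(-3)))) = Mul(Add(217, 23), Add(47, Add(6, Mul(-1, 0)))) = Mul(240, Add(47, Add(6, 0))) = Mul(240, Add(47, 6)) = Mul(240, 53) = 12720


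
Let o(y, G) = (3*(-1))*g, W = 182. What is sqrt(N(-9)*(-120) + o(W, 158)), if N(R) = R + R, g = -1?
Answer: sqrt(2163) ≈ 46.508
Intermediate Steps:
N(R) = 2*R
o(y, G) = 3 (o(y, G) = (3*(-1))*(-1) = -3*(-1) = 3)
sqrt(N(-9)*(-120) + o(W, 158)) = sqrt((2*(-9))*(-120) + 3) = sqrt(-18*(-120) + 3) = sqrt(2160 + 3) = sqrt(2163)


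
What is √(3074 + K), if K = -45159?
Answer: I*√42085 ≈ 205.15*I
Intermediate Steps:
√(3074 + K) = √(3074 - 45159) = √(-42085) = I*√42085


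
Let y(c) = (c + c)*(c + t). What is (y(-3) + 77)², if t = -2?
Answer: 11449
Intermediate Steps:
y(c) = 2*c*(-2 + c) (y(c) = (c + c)*(c - 2) = (2*c)*(-2 + c) = 2*c*(-2 + c))
(y(-3) + 77)² = (2*(-3)*(-2 - 3) + 77)² = (2*(-3)*(-5) + 77)² = (30 + 77)² = 107² = 11449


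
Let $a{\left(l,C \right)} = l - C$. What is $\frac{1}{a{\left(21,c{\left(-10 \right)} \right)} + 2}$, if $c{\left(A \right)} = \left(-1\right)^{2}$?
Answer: $\frac{1}{22} \approx 0.045455$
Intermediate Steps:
$c{\left(A \right)} = 1$
$\frac{1}{a{\left(21,c{\left(-10 \right)} \right)} + 2} = \frac{1}{\left(21 - 1\right) + 2} = \frac{1}{20 + 2} = \frac{1}{22}$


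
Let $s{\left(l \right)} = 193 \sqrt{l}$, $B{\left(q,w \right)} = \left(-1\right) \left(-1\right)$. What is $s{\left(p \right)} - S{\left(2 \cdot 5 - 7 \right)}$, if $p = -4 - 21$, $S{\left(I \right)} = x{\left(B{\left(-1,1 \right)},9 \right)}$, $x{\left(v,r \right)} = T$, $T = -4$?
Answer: $4 + 965 i \approx 4.0 + 965.0 i$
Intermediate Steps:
$B{\left(q,w \right)} = 1$
$x{\left(v,r \right)} = -4$
$S{\left(I \right)} = -4$
$p = -25$
$s{\left(p \right)} - S{\left(2 \cdot 5 - 7 \right)} = 193 \sqrt{-25} - -4 = 193 \cdot 5 i + 4 = 965 i + 4 = 4 + 965 i$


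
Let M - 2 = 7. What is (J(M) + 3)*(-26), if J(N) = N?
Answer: -312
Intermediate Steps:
M = 9 (M = 2 + 7 = 9)
(J(M) + 3)*(-26) = (9 + 3)*(-26) = 12*(-26) = -312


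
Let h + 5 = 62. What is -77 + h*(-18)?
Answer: -1103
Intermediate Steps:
h = 57 (h = -5 + 62 = 57)
-77 + h*(-18) = -77 + 57*(-18) = -77 - 1026 = -1103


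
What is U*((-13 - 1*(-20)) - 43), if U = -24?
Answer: 864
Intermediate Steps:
U*((-13 - 1*(-20)) - 43) = -24*((-13 - 1*(-20)) - 43) = -24*((-13 + 20) - 43) = -24*(7 - 43) = -24*(-36) = 864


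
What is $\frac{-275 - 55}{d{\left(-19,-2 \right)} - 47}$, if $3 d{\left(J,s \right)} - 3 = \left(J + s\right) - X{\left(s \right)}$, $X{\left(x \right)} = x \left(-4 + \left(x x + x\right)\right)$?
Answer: $\frac{990}{163} \approx 6.0736$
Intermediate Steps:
$X{\left(x \right)} = x \left(-4 + x + x^{2}\right)$ ($X{\left(x \right)} = x \left(-4 + \left(x^{2} + x\right)\right) = x \left(-4 + \left(x + x^{2}\right)\right) = x \left(-4 + x + x^{2}\right)$)
$d{\left(J,s \right)} = 1 + \frac{J}{3} + \frac{s}{3} - \frac{s \left(-4 + s + s^{2}\right)}{3}$ ($d{\left(J,s \right)} = 1 + \frac{\left(J + s\right) - s \left(-4 + s + s^{2}\right)}{3} = 1 + \frac{J + s - s \left(-4 + s + s^{2}\right)}{3} = 1 + \left(\frac{J}{3} + \frac{s}{3} - \frac{s \left(-4 + s + s^{2}\right)}{3}\right) = 1 + \frac{J}{3} + \frac{s}{3} - \frac{s \left(-4 + s + s^{2}\right)}{3}$)
$\frac{-275 - 55}{d{\left(-19,-2 \right)} - 47} = \frac{-275 - 55}{\left(1 + \frac{1}{3} \left(-19\right) + \frac{1}{3} \left(-2\right) - - \frac{2 \left(-4 - 2 + \left(-2\right)^{2}\right)}{3}\right) - 47} = - \frac{330}{\left(1 - \frac{19}{3} - \frac{2}{3} - - \frac{2 \left(-4 - 2 + 4\right)}{3}\right) - 47} = - \frac{330}{\left(1 - \frac{19}{3} - \frac{2}{3} - \left(- \frac{2}{3}\right) \left(-2\right)\right) - 47} = - \frac{330}{\left(1 - \frac{19}{3} - \frac{2}{3} - \frac{4}{3}\right) - 47} = - \frac{330}{- \frac{22}{3} - 47} = - \frac{330}{- \frac{163}{3}} = \left(-330\right) \left(- \frac{3}{163}\right) = \frac{990}{163}$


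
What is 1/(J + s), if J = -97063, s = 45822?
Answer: -1/51241 ≈ -1.9516e-5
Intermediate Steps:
1/(J + s) = 1/(-97063 + 45822) = 1/(-51241) = -1/51241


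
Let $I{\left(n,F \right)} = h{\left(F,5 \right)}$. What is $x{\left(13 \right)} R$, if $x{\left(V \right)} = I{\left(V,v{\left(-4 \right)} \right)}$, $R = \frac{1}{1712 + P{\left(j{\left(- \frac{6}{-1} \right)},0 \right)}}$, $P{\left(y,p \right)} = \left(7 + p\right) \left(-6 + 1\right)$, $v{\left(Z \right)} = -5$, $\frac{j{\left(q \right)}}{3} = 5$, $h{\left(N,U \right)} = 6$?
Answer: $\frac{2}{559} \approx 0.0035778$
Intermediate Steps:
$j{\left(q \right)} = 15$ ($j{\left(q \right)} = 3 \cdot 5 = 15$)
$P{\left(y,p \right)} = -35 - 5 p$ ($P{\left(y,p \right)} = \left(7 + p\right) \left(-5\right) = -35 - 5 p$)
$I{\left(n,F \right)} = 6$
$R = \frac{1}{1677}$ ($R = \frac{1}{1712 - 35} = \frac{1}{1677} \approx 0.0005963$)
$x{\left(V \right)} = 6$
$x{\left(13 \right)} R = 6 \cdot \frac{1}{1677} = \frac{2}{559}$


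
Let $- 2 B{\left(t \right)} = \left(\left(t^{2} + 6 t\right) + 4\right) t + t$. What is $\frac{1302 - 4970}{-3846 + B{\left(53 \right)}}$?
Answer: $\frac{917}{21711} \approx 0.042237$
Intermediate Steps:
$B{\left(t \right)} = - \frac{t}{2} - \frac{t \left(4 + t^{2} + 6 t\right)}{2}$ ($B{\left(t \right)} = - \frac{\left(\left(t^{2} + 6 t\right) + 4\right) t + t}{2} = - \frac{\left(4 + t^{2} + 6 t\right) t + t}{2} = - \frac{t \left(4 + t^{2} + 6 t\right) + t}{2} = - \frac{t + t \left(4 + t^{2} + 6 t\right)}{2} = - \frac{t}{2} - \frac{t \left(4 + t^{2} + 6 t\right)}{2}$)
$\frac{1302 - 4970}{-3846 + B{\left(53 \right)}} = \frac{1302 - 4970}{-3846 - \frac{53 \left(5 + 53^{2} + 6 \cdot 53\right)}{2}} = - \frac{3668}{-3846 - \frac{53 \left(5 + 2809 + 318\right)}{2}} = - \frac{3668}{-3846 - \frac{53}{2} \cdot 3132} = - \frac{3668}{-3846 - 82998} = - \frac{3668}{-86844} = \left(-3668\right) \left(- \frac{1}{86844}\right) = \frac{917}{21711}$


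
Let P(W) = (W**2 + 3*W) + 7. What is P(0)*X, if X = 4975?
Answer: 34825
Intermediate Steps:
P(W) = 7 + W**2 + 3*W
P(0)*X = (7 + 0**2 + 3*0)*4975 = (7 + 0 + 0)*4975 = 7*4975 = 34825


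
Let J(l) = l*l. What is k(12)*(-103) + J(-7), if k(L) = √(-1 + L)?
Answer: 49 - 103*√11 ≈ -292.61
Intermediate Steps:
J(l) = l²
k(12)*(-103) + J(-7) = √(-1 + 12)*(-103) + (-7)² = √11*(-103) + 49 = -103*√11 + 49 = 49 - 103*√11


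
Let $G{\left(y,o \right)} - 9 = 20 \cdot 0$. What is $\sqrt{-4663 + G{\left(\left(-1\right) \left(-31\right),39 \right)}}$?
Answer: $i \sqrt{4654} \approx 68.22 i$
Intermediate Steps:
$G{\left(y,o \right)} = 9$ ($G{\left(y,o \right)} = 9 + 20 \cdot 0 = 9 + 0 = 9$)
$\sqrt{-4663 + G{\left(\left(-1\right) \left(-31\right),39 \right)}} = \sqrt{-4663 + 9} = \sqrt{-4654} = i \sqrt{4654}$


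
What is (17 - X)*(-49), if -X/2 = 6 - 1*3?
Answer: -1127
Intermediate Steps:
X = -6 (X = -2*(6 - 1*3) = -2*(6 - 3) = -2*3 = -6)
(17 - X)*(-49) = (17 - 1*(-6))*(-49) = (17 + 6)*(-49) = 23*(-49) = -1127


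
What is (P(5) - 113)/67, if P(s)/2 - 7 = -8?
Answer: -115/67 ≈ -1.7164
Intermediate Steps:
P(s) = -2 (P(s) = 14 + 2*(-8) = 14 - 16 = -2)
(P(5) - 113)/67 = (-2 - 113)/67 = (1/67)*(-115) = -115/67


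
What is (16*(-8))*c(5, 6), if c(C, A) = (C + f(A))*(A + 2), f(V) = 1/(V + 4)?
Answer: -26112/5 ≈ -5222.4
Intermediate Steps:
f(V) = 1/(4 + V)
c(C, A) = (2 + A)*(C + 1/(4 + A)) (c(C, A) = (C + 1/(4 + A))*(A + 2) = (C + 1/(4 + A))*(2 + A) = (2 + A)*(C + 1/(4 + A)))
(16*(-8))*c(5, 6) = (16*(-8))*((2 + 6 + 5*(2 + 6)*(4 + 6))/(4 + 6)) = -128*(2 + 6 + 5*8*10)/10 = -64*(2 + 6 + 400)/5 = -64*408/5 = -128*204/5 = -26112/5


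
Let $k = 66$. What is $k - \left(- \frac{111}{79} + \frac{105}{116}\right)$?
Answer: $\frac{609405}{9164} \approx 66.5$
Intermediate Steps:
$k - \left(- \frac{111}{79} + \frac{105}{116}\right) = 66 - \left(- \frac{111}{79} + \frac{105}{116}\right) = 66 - - \frac{4581}{9164} = 66 + \left(\frac{111}{79} - \frac{105}{116}\right) = 66 + \frac{4581}{9164} = \frac{609405}{9164}$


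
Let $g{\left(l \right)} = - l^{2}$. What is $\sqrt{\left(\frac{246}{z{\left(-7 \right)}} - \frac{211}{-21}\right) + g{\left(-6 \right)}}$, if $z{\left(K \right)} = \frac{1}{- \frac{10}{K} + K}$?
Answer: $\frac{i \sqrt{615867}}{21} \approx 37.37 i$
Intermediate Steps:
$z{\left(K \right)} = \frac{1}{K - \frac{10}{K}}$
$\sqrt{\left(\frac{246}{z{\left(-7 \right)}} - \frac{211}{-21}\right) + g{\left(-6 \right)}} = \sqrt{\left(\frac{246}{\left(-7\right) \frac{1}{-10 + \left(-7\right)^{2}}} - \frac{211}{-21}\right) - \left(-6\right)^{2}} = \sqrt{\left(\frac{246}{\left(-7\right) \frac{1}{-10 + 49}} - - \frac{211}{21}\right) - 36} = \sqrt{\left(\frac{246}{\left(-7\right) \frac{1}{39}} + \frac{211}{21}\right) - 36} = \sqrt{\left(\frac{246}{- \frac{7}{39}} + \frac{211}{21}\right) - 36} = \sqrt{\left(246 \left(- \frac{39}{7}\right) + \frac{211}{21}\right) - 36} = \sqrt{\left(- \frac{9594}{7} + \frac{211}{21}\right) - 36} = \sqrt{- \frac{28571}{21} - 36} = \sqrt{- \frac{29327}{21}} = \frac{i \sqrt{615867}}{21}$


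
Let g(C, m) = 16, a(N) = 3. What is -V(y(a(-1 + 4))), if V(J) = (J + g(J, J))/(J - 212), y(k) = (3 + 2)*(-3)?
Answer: 1/227 ≈ 0.0044053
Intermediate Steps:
y(k) = -15 (y(k) = 5*(-3) = -15)
V(J) = (16 + J)/(-212 + J) (V(J) = (J + 16)/(J - 212) = (16 + J)/(-212 + J))
-V(y(a(-1 + 4))) = -(16 - 15)/(-212 - 15) = -1/(-227) = -(-1)/227 = -1*(-1/227) = 1/227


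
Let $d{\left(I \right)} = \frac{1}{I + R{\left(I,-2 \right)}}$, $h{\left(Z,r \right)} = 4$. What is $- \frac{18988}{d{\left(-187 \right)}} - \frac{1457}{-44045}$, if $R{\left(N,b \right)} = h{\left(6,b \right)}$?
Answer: $\frac{153047743637}{44045} \approx 3.4748 \cdot 10^{6}$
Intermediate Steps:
$R{\left(N,b \right)} = 4$
$d{\left(I \right)} = \frac{1}{4 + I}$ ($d{\left(I \right)} = \frac{1}{I + 4} = \frac{1}{4 + I}$)
$- \frac{18988}{d{\left(-187 \right)}} - \frac{1457}{-44045} = - \frac{18988}{\frac{1}{4 - 187}} - \frac{1457}{-44045} = - \frac{18988}{\frac{1}{-183}} - - \frac{1457}{44045} = - \frac{18988}{- \frac{1}{183}} + \frac{1457}{44045} = \left(-18988\right) \left(-183\right) + \frac{1457}{44045} = 3474804 + \frac{1457}{44045} = \frac{153047743637}{44045}$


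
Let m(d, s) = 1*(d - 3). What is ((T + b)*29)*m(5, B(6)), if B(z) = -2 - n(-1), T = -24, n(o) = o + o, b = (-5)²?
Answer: 58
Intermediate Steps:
b = 25
n(o) = 2*o
B(z) = 0 (B(z) = -2 - 2*(-1) = -2 - 1*(-2) = -2 + 2 = 0)
m(d, s) = -3 + d (m(d, s) = 1*(-3 + d) = -3 + d)
((T + b)*29)*m(5, B(6)) = ((-24 + 25)*29)*(-3 + 5) = (1*29)*2 = 29*2 = 58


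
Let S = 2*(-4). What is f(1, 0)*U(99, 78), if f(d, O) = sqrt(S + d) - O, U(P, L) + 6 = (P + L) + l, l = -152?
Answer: 19*I*sqrt(7) ≈ 50.269*I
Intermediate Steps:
S = -8
U(P, L) = -158 + L + P (U(P, L) = -6 + ((P + L) - 152) = -6 + ((L + P) - 152) = -6 + (-152 + L + P) = -158 + L + P)
f(d, O) = sqrt(-8 + d) - O
f(1, 0)*U(99, 78) = (sqrt(-8 + 1) - 1*0)*(-158 + 78 + 99) = (sqrt(-7) + 0)*19 = (I*sqrt(7) + 0)*19 = (I*sqrt(7))*19 = 19*I*sqrt(7)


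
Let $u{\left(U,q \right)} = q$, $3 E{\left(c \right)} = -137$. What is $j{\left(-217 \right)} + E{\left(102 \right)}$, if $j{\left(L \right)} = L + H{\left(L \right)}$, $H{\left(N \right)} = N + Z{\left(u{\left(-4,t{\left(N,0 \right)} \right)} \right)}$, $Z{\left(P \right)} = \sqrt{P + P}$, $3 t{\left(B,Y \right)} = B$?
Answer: $- \frac{1439}{3} + \frac{i \sqrt{1302}}{3} \approx -479.67 + 12.028 i$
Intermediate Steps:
$E{\left(c \right)} = - \frac{137}{3}$ ($E{\left(c \right)} = \frac{1}{3} \left(-137\right) = - \frac{137}{3}$)
$t{\left(B,Y \right)} = \frac{B}{3}$
$Z{\left(P \right)} = \sqrt{2} \sqrt{P}$ ($Z{\left(P \right)} = \sqrt{2 P} = \sqrt{2} \sqrt{P}$)
$H{\left(N \right)} = N + \frac{\sqrt{6} \sqrt{N}}{3}$ ($H{\left(N \right)} = N + \sqrt{2} \sqrt{\frac{N}{3}} = N + \sqrt{2} \frac{\sqrt{3} \sqrt{N}}{3} = N + \frac{\sqrt{6} \sqrt{N}}{3}$)
$j{\left(L \right)} = 2 L + \frac{\sqrt{6} \sqrt{L}}{3}$ ($j{\left(L \right)} = L + \left(L + \frac{\sqrt{6} \sqrt{L}}{3}\right) = 2 L + \frac{\sqrt{6} \sqrt{L}}{3}$)
$j{\left(-217 \right)} + E{\left(102 \right)} = \left(2 \left(-217\right) + \frac{\sqrt{6} \sqrt{-217}}{3}\right) - \frac{137}{3} = \left(-434 + \frac{\sqrt{6} i \sqrt{217}}{3}\right) - \frac{137}{3} = \left(-434 + \frac{i \sqrt{1302}}{3}\right) - \frac{137}{3} = - \frac{1439}{3} + \frac{i \sqrt{1302}}{3}$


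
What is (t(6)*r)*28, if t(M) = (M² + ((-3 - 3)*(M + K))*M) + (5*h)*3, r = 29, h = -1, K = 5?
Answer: -304500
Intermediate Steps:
t(M) = -15 + M² + M*(-30 - 6*M) (t(M) = (M² + ((-3 - 3)*(M + 5))*M) + (5*(-1))*3 = (M² + (-6*(5 + M))*M) - 5*3 = (M² + (-30 - 6*M)*M) - 15 = (M² + M*(-30 - 6*M)) - 15 = -15 + M² + M*(-30 - 6*M))
(t(6)*r)*28 = ((-15 - 30*6 - 5*6²)*29)*28 = ((-15 - 180 - 5*36)*29)*28 = ((-15 - 180 - 180)*29)*28 = -375*29*28 = -10875*28 = -304500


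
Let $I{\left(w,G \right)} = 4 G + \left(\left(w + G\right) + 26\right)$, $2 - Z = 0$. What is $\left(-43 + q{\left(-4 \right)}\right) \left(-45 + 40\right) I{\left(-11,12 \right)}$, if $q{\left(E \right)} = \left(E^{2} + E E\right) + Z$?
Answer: $3375$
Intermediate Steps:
$Z = 2$ ($Z = 2 - 0 = 2 + 0 = 2$)
$q{\left(E \right)} = 2 + 2 E^{2}$ ($q{\left(E \right)} = \left(E^{2} + E E\right) + 2 = \left(E^{2} + E^{2}\right) + 2 = 2 E^{2} + 2 = 2 + 2 E^{2}$)
$I{\left(w,G \right)} = 26 + w + 5 G$ ($I{\left(w,G \right)} = 4 G + \left(\left(G + w\right) + 26\right) = 4 G + \left(26 + G + w\right) = 26 + w + 5 G$)
$\left(-43 + q{\left(-4 \right)}\right) \left(-45 + 40\right) I{\left(-11,12 \right)} = \left(-43 + \left(2 + 2 \left(-4\right)^{2}\right)\right) \left(-45 + 40\right) \left(26 - 11 + 5 \cdot 12\right) = \left(-43 + \left(2 + 2 \cdot 16\right)\right) \left(-5\right) \left(26 - 11 + 60\right) = \left(-43 + \left(2 + 32\right)\right) \left(-5\right) 75 = \left(-43 + 34\right) \left(-5\right) 75 = \left(-9\right) \left(-5\right) 75 = 45 \cdot 75 = 3375$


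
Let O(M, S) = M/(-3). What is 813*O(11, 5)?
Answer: -2981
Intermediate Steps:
O(M, S) = -M/3
813*O(11, 5) = 813*(-⅓*11) = 813*(-11/3) = -2981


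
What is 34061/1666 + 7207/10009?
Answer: 352923411/16674994 ≈ 21.165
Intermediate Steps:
34061/1666 + 7207/10009 = 352923411/16674994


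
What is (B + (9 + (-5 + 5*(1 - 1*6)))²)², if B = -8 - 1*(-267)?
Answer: 490000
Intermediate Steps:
B = 259 (B = -8 + 267 = 259)
(B + (9 + (-5 + 5*(1 - 1*6)))²)² = (259 + (9 + (-5 + 5*(1 - 1*6)))²)² = (259 + (9 + (-5 + 5*(1 - 6)))²)² = (259 + (9 + (-5 + 5*(-5)))²)² = (259 + (9 + (-5 - 25))²)² = (259 + (9 - 30)²)² = (259 + (-21)²)² = (259 + 441)² = 700² = 490000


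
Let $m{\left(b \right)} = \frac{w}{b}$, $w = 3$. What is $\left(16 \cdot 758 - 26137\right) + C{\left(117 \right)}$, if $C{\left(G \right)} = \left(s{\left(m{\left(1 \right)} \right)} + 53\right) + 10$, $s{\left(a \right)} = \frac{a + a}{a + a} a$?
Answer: $-13943$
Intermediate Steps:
$m{\left(b \right)} = \frac{3}{b}$
$s{\left(a \right)} = a$ ($s{\left(a \right)} = \frac{2 a}{2 a} a = 2 a \frac{1}{2 a} a = 1 a = a$)
$C{\left(G \right)} = 66$ ($C{\left(G \right)} = \left(\frac{3}{1} + 53\right) + 10 = \left(3 \cdot 1 + 53\right) + 10 = \left(3 + 53\right) + 10 = 56 + 10 = 66$)
$\left(16 \cdot 758 - 26137\right) + C{\left(117 \right)} = \left(16 \cdot 758 - 26137\right) + 66 = \left(12128 - 26137\right) + 66 = -14009 + 66 = -13943$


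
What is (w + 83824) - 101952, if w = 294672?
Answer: 276544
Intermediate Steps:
(w + 83824) - 101952 = (294672 + 83824) - 101952 = 378496 - 101952 = 276544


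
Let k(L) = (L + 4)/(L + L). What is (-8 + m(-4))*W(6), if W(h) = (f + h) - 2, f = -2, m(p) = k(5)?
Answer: -71/5 ≈ -14.200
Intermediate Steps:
k(L) = (4 + L)/(2*L) (k(L) = (4 + L)/((2*L)) = (4 + L)*(1/(2*L)) = (4 + L)/(2*L))
m(p) = 9/10 (m(p) = (½)*(4 + 5)/5 = (½)*(⅕)*9 = 9/10)
W(h) = -4 + h (W(h) = (-2 + h) - 2 = -4 + h)
(-8 + m(-4))*W(6) = (-8 + 9/10)*(-4 + 6) = -71/10*2 = -71/5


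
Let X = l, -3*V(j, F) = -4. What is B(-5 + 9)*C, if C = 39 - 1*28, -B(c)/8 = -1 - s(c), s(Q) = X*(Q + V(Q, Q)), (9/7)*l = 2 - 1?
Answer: 12232/27 ≈ 453.04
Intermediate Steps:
V(j, F) = 4/3 (V(j, F) = -1/3*(-4) = 4/3)
l = 7/9 (l = 7*(2 - 1)/9 = (7/9)*1 = 7/9 ≈ 0.77778)
X = 7/9 ≈ 0.77778
s(Q) = 28/27 + 7*Q/9 (s(Q) = 7*(Q + 4/3)/9 = 7*(4/3 + Q)/9 = 28/27 + 7*Q/9)
B(c) = 440/27 + 56*c/9 (B(c) = -8*(-1 - (28/27 + 7*c/9)) = -8*(-1 + (-28/27 - 7*c/9)) = -8*(-55/27 - 7*c/9) = 440/27 + 56*c/9)
C = 11 (C = 39 - 28 = 11)
B(-5 + 9)*C = (440/27 + 56*(-5 + 9)/9)*11 = (440/27 + (56/9)*4)*11 = (440/27 + 224/9)*11 = (1112/27)*11 = 12232/27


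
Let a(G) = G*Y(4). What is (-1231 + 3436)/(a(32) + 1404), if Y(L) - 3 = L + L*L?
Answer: 441/428 ≈ 1.0304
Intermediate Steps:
Y(L) = 3 + L + L**2 (Y(L) = 3 + (L + L*L) = 3 + (L + L**2) = 3 + L + L**2)
a(G) = 23*G (a(G) = G*(3 + 4 + 4**2) = G*(3 + 4 + 16) = G*23 = 23*G)
(-1231 + 3436)/(a(32) + 1404) = (-1231 + 3436)/(23*32 + 1404) = 2205/(736 + 1404) = 2205/2140 = 2205*(1/2140) = 441/428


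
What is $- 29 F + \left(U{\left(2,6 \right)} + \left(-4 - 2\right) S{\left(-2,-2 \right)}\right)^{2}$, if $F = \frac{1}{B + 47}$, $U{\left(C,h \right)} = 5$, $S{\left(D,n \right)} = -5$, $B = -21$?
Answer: $\frac{31821}{26} \approx 1223.9$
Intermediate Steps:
$F = \frac{1}{26}$ ($F = \frac{1}{-21 + 47} = \frac{1}{26} \approx 0.038462$)
$- 29 F + \left(U{\left(2,6 \right)} + \left(-4 - 2\right) S{\left(-2,-2 \right)}\right)^{2} = \left(-29\right) \frac{1}{26} + \left(5 + \left(-4 - 2\right) \left(-5\right)\right)^{2} = - \frac{29}{26} + \left(5 - -30\right)^{2} = - \frac{29}{26} + \left(5 + 30\right)^{2} = - \frac{29}{26} + 35^{2} = - \frac{29}{26} + 1225 = \frac{31821}{26}$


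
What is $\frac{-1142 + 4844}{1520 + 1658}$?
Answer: $\frac{1851}{1589} \approx 1.1649$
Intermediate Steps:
$\frac{-1142 + 4844}{1520 + 1658} = \frac{3702}{3178} = 3702 \cdot \frac{1}{3178} = \frac{1851}{1589}$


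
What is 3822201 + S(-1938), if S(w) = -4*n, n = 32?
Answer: 3822073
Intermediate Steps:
S(w) = -128 (S(w) = -4*32 = -128)
3822201 + S(-1938) = 3822201 - 128 = 3822073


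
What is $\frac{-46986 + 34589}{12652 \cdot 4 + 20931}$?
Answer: $- \frac{12397}{71539} \approx -0.17329$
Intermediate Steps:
$\frac{-46986 + 34589}{12652 \cdot 4 + 20931} = - \frac{12397}{50608 + 20931} = - \frac{12397}{71539}$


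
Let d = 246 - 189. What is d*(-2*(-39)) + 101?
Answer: 4547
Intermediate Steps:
d = 57
d*(-2*(-39)) + 101 = 57*(-2*(-39)) + 101 = 57*78 + 101 = 4446 + 101 = 4547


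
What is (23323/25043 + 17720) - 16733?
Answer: 24740764/25043 ≈ 987.93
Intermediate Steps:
(23323/25043 + 17720) - 16733 = 443785283/25043 - 16733 = 24740764/25043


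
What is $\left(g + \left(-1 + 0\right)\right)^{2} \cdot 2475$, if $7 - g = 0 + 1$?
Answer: $61875$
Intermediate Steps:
$g = 6$ ($g = 7 - \left(0 + 1\right) = 7 - 1 = 6$)
$\left(g + \left(-1 + 0\right)\right)^{2} \cdot 2475 = \left(6 + \left(-1 + 0\right)\right)^{2} \cdot 2475 = \left(6 - 1\right)^{2} \cdot 2475 = 5^{2} \cdot 2475 = 25 \cdot 2475 = 61875$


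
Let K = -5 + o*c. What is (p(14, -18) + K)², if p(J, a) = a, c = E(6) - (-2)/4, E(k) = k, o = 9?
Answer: 5041/4 ≈ 1260.3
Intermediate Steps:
c = 13/2 (c = 6 - (-2)/4 = 6 - 1*(-½) = 6 + ½ = 13/2 ≈ 6.5000)
K = 107/2 (K = -5 + 9*(13/2) = -5 + 117/2 = 107/2 ≈ 53.500)
(p(14, -18) + K)² = (-18 + 107/2)² = (71/2)² = 5041/4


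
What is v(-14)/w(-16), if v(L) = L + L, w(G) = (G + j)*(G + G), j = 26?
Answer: 7/80 ≈ 0.087500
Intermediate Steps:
w(G) = 2*G*(26 + G) (w(G) = (G + 26)*(G + G) = (26 + G)*(2*G) = 2*G*(26 + G))
v(L) = 2*L
v(-14)/w(-16) = (2*(-14))/((2*(-16)*(26 - 16))) = -28/(2*(-16)*10) = -28/(-320) = -28*(-1/320) = 7/80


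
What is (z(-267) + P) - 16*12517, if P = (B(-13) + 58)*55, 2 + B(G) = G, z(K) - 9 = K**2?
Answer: -126609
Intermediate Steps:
z(K) = 9 + K**2
B(G) = -2 + G
P = 2365 (P = ((-2 - 13) + 58)*55 = (-15 + 58)*55 = 43*55 = 2365)
(z(-267) + P) - 16*12517 = ((9 + (-267)**2) + 2365) - 16*12517 = ((9 + 71289) + 2365) - 200272 = (71298 + 2365) - 200272 = 73663 - 200272 = -126609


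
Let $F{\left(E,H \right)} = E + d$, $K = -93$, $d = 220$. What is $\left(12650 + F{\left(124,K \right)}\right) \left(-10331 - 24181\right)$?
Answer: $-448448928$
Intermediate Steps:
$F{\left(E,H \right)} = 220 + E$ ($F{\left(E,H \right)} = E + 220 = 220 + E$)
$\left(12650 + F{\left(124,K \right)}\right) \left(-10331 - 24181\right) = \left(12650 + \left(220 + 124\right)\right) \left(-10331 - 24181\right) = \left(12650 + 344\right) \left(-34512\right) = 12994 \left(-34512\right) = -448448928$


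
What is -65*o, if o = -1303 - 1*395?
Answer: 110370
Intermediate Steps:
o = -1698 (o = -1303 - 395 = -1698)
-65*o = -65*(-1698) = 110370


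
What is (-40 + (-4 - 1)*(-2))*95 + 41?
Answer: -2809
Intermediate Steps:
(-40 + (-4 - 1)*(-2))*95 + 41 = (-40 - 5*(-2))*95 + 41 = (-40 + 10)*95 + 41 = -30*95 + 41 = -2850 + 41 = -2809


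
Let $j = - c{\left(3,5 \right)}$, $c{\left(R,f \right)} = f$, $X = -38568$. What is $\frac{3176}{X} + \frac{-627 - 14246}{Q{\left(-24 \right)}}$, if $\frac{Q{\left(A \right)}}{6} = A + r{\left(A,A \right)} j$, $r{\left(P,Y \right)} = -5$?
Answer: $- \frac{7967235}{3214} \approx -2478.9$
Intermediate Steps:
$j = -5$ ($j = \left(-1\right) 5 = -5$)
$Q{\left(A \right)} = 150 + 6 A$ ($Q{\left(A \right)} = 6 \left(A - -25\right) = 6 \left(A + 25\right) = 6 \left(25 + A\right) = 150 + 6 A$)
$\frac{3176}{X} + \frac{-627 - 14246}{Q{\left(-24 \right)}} = \frac{3176}{-38568} + \frac{-627 - 14246}{150 + 6 \left(-24\right)} = 3176 \left(- \frac{1}{38568}\right) + \frac{-627 - 14246}{150 - 144} = - \frac{397}{4821} - \frac{14873}{6} = - \frac{7967235}{3214}$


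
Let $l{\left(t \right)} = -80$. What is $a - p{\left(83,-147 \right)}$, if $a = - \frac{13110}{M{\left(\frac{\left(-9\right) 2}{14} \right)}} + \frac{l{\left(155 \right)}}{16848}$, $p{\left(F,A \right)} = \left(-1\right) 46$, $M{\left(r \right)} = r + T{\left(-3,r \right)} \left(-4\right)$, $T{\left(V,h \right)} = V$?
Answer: $- \frac{6200089}{5265} \approx -1177.6$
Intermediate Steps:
$M{\left(r \right)} = 12 + r$ ($M{\left(r \right)} = r - -12 = r + 12 = 12 + r$)
$p{\left(F,A \right)} = -46$
$a = - \frac{6442279}{5265}$ ($a = - \frac{13110}{12 + \frac{\left(-9\right) 2}{14}} - \frac{80}{16848} = - \frac{13110}{12 - \frac{9}{7}} - \frac{5}{1053} = - \frac{13110}{\frac{75}{7}} - \frac{5}{1053} = \left(-13110\right) \frac{7}{75} - \frac{5}{1053} = - \frac{6118}{5} - \frac{5}{1053} = - \frac{6442279}{5265} \approx -1223.6$)
$a - p{\left(83,-147 \right)} = - \frac{6442279}{5265} - -46 = - \frac{6442279}{5265} + 46 = - \frac{6200089}{5265}$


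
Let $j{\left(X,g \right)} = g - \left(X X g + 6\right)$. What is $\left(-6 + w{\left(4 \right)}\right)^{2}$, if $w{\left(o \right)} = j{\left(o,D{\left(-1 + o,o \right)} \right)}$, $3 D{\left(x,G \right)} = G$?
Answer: $1024$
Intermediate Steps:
$D{\left(x,G \right)} = \frac{G}{3}$
$j{\left(X,g \right)} = -6 + g - g X^{2}$ ($j{\left(X,g \right)} = g - \left(X^{2} g + 6\right) = g - \left(g X^{2} + 6\right) = g - \left(6 + g X^{2}\right) = -6 + g - g X^{2}$)
$w{\left(o \right)} = -6 - \frac{o^{3}}{3} + \frac{o}{3}$ ($w{\left(o \right)} = -6 + \frac{o}{3} - \frac{o}{3} o^{2} = -6 + \frac{o}{3} - \frac{o^{3}}{3} = -6 - \frac{o^{3}}{3} + \frac{o}{3}$)
$\left(-6 + w{\left(4 \right)}\right)^{2} = \left(-6 - \left(\frac{14}{3} + \frac{64}{3}\right)\right)^{2} = \left(-6 - 26\right)^{2} = \left(-32\right)^{2} = 1024$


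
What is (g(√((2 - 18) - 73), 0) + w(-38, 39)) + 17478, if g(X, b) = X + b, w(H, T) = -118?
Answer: 17360 + I*√89 ≈ 17360.0 + 9.434*I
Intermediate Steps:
(g(√((2 - 18) - 73), 0) + w(-38, 39)) + 17478 = ((√((2 - 18) - 73) + 0) - 118) + 17478 = ((√(-16 - 73) + 0) - 118) + 17478 = ((√(-89) + 0) - 118) + 17478 = ((I*√89 + 0) - 118) + 17478 = (I*√89 - 118) + 17478 = (-118 + I*√89) + 17478 = 17360 + I*√89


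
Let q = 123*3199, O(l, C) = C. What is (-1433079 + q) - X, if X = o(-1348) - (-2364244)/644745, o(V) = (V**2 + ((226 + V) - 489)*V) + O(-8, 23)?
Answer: -3242010398209/644745 ≈ -5.0284e+6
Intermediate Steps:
q = 393477
o(V) = 23 + V**2 + V*(-263 + V) (o(V) = (V**2 + ((226 + V) - 489)*V) + 23 = (V**2 + (-263 + V)*V) + 23 = (V**2 + V*(-263 + V)) + 23 = 23 + V**2 + V*(-263 + V))
X = 2571732206719/644745 (X = (23 - 263*(-1348) + 2*(-1348)**2) - (-2364244)/644745 = (23 + 354524 + 2*1817104) - (-2364244)/644745 = (23 + 354524 + 3634208) - 1*(-2364244/644745) = 3988755 + 2364244/644745 = 2571732206719/644745 ≈ 3.9888e+6)
(-1433079 + q) - X = (-1433079 + 393477) - 1*2571732206719/644745 = -1039602 - 2571732206719/644745 = -3242010398209/644745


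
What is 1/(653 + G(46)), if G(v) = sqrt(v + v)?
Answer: 653/426317 - 2*sqrt(23)/426317 ≈ 0.0015092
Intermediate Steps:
G(v) = sqrt(2)*sqrt(v) (G(v) = sqrt(2*v) = sqrt(2)*sqrt(v))
1/(653 + G(46)) = 1/(653 + sqrt(2)*sqrt(46)) = 1/(653 + 2*sqrt(23))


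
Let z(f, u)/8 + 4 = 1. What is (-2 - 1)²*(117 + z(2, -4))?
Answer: 837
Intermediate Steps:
z(f, u) = -24 (z(f, u) = -32 + 8*1 = -32 + 8 = -24)
(-2 - 1)²*(117 + z(2, -4)) = (-2 - 1)²*(117 - 24) = (-3)²*93 = 9*93 = 837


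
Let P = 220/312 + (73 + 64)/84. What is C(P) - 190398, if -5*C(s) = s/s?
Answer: -951991/5 ≈ -1.9040e+5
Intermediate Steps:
P = 2551/1092 (P = 220*(1/312) + 137*(1/84) = 55/78 + 137/84 = 2551/1092 ≈ 2.3361)
C(s) = -⅕ (C(s) = -s/(5*s) = -⅕*1 = -⅕)
C(P) - 190398 = -⅕ - 190398 = -951991/5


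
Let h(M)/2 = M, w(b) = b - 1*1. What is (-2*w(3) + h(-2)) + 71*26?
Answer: 1838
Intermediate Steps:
w(b) = -1 + b (w(b) = b - 1 = -1 + b)
h(M) = 2*M
(-2*w(3) + h(-2)) + 71*26 = (-2*(-1 + 3) + 2*(-2)) + 71*26 = (-2*2 - 4) + 1846 = (-4 - 4) + 1846 = -8 + 1846 = 1838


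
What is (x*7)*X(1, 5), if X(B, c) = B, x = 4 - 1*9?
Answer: -35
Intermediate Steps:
x = -5 (x = 4 - 9 = -5)
(x*7)*X(1, 5) = -5*7*1 = -35*1 = -35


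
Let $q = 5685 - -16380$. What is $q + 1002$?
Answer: $23067$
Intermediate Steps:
$q = 22065$ ($q = 5685 + 16380 = 22065$)
$q + 1002 = 22065 + 1002 = 23067$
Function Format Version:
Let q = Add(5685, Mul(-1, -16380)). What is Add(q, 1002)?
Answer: 23067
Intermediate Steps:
q = 22065 (q = Add(5685, 16380) = 22065)
Add(q, 1002) = Add(22065, 1002) = 23067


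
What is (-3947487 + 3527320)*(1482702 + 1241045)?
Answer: -1144428605749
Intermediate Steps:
(-3947487 + 3527320)*(1482702 + 1241045) = -420167*2723747 = -1144428605749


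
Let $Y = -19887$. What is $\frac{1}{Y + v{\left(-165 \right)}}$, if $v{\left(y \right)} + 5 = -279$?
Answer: $- \frac{1}{20171} \approx -4.9576 \cdot 10^{-5}$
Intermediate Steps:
$v{\left(y \right)} = -284$ ($v{\left(y \right)} = -5 - 279 = -284$)
$\frac{1}{Y + v{\left(-165 \right)}} = \frac{1}{-19887 - 284} = \frac{1}{-20171} = - \frac{1}{20171}$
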